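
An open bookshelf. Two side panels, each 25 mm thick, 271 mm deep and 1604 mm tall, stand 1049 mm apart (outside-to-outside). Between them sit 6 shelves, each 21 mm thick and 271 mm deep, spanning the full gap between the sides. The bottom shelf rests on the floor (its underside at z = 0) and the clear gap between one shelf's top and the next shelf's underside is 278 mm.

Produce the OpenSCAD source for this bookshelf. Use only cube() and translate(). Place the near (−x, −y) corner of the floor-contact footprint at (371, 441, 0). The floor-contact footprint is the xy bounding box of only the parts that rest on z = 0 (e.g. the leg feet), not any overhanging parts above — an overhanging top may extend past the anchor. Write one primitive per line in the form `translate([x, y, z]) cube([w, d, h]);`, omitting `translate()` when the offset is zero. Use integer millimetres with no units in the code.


translate([371, 441, 0]) cube([25, 271, 1604]);
translate([1395, 441, 0]) cube([25, 271, 1604]);
translate([396, 441, 0]) cube([999, 271, 21]);
translate([396, 441, 299]) cube([999, 271, 21]);
translate([396, 441, 598]) cube([999, 271, 21]);
translate([396, 441, 897]) cube([999, 271, 21]);
translate([396, 441, 1196]) cube([999, 271, 21]);
translate([396, 441, 1495]) cube([999, 271, 21]);


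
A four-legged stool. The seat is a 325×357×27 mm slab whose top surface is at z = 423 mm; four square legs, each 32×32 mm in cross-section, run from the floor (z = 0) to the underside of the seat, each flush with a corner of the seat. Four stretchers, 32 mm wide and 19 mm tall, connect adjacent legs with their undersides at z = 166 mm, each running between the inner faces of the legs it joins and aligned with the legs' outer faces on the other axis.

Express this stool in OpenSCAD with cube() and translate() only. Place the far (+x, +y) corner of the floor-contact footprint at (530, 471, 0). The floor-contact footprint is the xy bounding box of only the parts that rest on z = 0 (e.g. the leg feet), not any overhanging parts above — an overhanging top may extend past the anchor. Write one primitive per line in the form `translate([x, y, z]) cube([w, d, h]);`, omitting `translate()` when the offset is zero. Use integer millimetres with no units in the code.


translate([205, 114, 396]) cube([325, 357, 27]);
translate([205, 114, 0]) cube([32, 32, 396]);
translate([498, 114, 0]) cube([32, 32, 396]);
translate([205, 439, 0]) cube([32, 32, 396]);
translate([498, 439, 0]) cube([32, 32, 396]);
translate([237, 114, 166]) cube([261, 32, 19]);
translate([237, 439, 166]) cube([261, 32, 19]);
translate([205, 146, 166]) cube([32, 293, 19]);
translate([498, 146, 166]) cube([32, 293, 19]);


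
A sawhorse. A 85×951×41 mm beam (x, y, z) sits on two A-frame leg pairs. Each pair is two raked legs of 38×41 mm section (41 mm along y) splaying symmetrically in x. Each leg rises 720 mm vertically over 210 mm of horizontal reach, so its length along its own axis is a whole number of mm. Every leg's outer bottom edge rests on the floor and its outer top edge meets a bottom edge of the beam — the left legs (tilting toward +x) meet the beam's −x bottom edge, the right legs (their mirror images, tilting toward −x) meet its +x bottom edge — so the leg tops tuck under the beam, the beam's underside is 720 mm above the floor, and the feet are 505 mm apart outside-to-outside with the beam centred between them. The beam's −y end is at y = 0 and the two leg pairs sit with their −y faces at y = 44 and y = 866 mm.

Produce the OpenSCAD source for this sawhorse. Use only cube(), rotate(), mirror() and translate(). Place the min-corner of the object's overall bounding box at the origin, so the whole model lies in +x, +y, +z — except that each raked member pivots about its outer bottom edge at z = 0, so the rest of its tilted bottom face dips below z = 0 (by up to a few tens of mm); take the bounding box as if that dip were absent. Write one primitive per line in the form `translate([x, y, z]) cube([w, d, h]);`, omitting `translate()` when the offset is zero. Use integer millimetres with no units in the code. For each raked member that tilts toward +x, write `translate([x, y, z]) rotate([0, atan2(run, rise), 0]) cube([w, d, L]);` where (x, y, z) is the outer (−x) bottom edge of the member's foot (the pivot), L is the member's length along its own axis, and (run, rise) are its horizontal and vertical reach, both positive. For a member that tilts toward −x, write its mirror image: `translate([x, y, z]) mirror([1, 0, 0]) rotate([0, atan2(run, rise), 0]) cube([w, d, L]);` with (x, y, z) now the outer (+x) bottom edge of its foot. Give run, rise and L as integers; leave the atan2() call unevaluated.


// leg length = √(210² + 720²) = 750
// right-leg outer foot x = 2·210 + 85 = 505
// beam min-corner = (210, 0, 720)
translate([210, 0, 720]) cube([85, 951, 41]);
translate([0, 44, 0]) rotate([0, atan2(210, 720), 0]) cube([38, 41, 750]);
translate([505, 44, 0]) mirror([1, 0, 0]) rotate([0, atan2(210, 720), 0]) cube([38, 41, 750]);
translate([0, 866, 0]) rotate([0, atan2(210, 720), 0]) cube([38, 41, 750]);
translate([505, 866, 0]) mirror([1, 0, 0]) rotate([0, atan2(210, 720), 0]) cube([38, 41, 750]);


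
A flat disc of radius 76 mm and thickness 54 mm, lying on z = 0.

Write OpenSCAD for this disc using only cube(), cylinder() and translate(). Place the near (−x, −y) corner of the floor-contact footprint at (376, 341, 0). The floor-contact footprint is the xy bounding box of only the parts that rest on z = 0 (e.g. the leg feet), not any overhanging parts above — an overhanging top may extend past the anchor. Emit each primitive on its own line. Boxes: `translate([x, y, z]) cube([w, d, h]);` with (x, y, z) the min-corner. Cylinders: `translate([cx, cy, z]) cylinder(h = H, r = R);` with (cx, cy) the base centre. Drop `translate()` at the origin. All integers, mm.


translate([452, 417, 0]) cylinder(h = 54, r = 76);


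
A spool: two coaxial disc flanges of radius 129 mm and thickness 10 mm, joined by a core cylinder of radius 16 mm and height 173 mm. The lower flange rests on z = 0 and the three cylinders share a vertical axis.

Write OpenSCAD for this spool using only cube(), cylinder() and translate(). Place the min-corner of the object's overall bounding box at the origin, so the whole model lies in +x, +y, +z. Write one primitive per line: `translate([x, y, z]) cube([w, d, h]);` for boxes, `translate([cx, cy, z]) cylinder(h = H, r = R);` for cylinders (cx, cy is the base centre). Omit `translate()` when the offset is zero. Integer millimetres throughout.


translate([129, 129, 0]) cylinder(h = 10, r = 129);
translate([129, 129, 10]) cylinder(h = 173, r = 16);
translate([129, 129, 183]) cylinder(h = 10, r = 129);


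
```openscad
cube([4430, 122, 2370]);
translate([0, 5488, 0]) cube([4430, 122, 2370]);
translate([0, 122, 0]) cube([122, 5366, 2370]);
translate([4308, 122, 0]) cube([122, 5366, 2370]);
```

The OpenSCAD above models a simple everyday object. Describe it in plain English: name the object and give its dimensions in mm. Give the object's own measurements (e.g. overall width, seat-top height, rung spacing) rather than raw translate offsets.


The wall frame of a small rectangular building: four walls, each 2370 mm tall and 122 mm thick, enclosing a footprint 4430 mm (x) by 5610 mm (y) outside-to-outside, with no floor or roof. The front and back walls (the −y and +y sides) span the full width; the two side walls fit between them.


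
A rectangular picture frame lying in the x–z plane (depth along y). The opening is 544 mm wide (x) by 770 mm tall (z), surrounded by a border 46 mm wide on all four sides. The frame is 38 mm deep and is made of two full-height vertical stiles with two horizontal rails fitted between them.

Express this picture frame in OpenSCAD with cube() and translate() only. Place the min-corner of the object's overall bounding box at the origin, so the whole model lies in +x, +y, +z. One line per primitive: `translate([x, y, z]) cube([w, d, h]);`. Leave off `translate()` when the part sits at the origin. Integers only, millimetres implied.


cube([46, 38, 862]);
translate([590, 0, 0]) cube([46, 38, 862]);
translate([46, 0, 0]) cube([544, 38, 46]);
translate([46, 0, 816]) cube([544, 38, 46]);


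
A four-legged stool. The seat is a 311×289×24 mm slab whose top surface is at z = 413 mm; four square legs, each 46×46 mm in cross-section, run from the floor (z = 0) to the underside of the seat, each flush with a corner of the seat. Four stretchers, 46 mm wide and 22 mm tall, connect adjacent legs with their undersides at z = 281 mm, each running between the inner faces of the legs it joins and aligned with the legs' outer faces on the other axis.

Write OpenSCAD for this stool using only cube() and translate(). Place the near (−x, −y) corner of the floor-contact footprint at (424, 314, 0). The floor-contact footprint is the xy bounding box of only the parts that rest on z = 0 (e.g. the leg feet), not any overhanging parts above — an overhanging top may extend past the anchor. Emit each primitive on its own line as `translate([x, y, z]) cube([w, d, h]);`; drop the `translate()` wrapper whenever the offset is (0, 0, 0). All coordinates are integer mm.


translate([424, 314, 389]) cube([311, 289, 24]);
translate([424, 314, 0]) cube([46, 46, 389]);
translate([689, 314, 0]) cube([46, 46, 389]);
translate([424, 557, 0]) cube([46, 46, 389]);
translate([689, 557, 0]) cube([46, 46, 389]);
translate([470, 314, 281]) cube([219, 46, 22]);
translate([470, 557, 281]) cube([219, 46, 22]);
translate([424, 360, 281]) cube([46, 197, 22]);
translate([689, 360, 281]) cube([46, 197, 22]);


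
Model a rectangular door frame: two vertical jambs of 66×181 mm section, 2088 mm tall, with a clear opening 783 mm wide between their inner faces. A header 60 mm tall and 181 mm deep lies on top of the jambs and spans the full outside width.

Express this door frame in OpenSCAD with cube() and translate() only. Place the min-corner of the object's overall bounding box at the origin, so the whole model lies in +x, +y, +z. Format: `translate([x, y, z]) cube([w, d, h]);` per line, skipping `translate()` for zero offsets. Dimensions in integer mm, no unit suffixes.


cube([66, 181, 2088]);
translate([849, 0, 0]) cube([66, 181, 2088]);
translate([0, 0, 2088]) cube([915, 181, 60]);


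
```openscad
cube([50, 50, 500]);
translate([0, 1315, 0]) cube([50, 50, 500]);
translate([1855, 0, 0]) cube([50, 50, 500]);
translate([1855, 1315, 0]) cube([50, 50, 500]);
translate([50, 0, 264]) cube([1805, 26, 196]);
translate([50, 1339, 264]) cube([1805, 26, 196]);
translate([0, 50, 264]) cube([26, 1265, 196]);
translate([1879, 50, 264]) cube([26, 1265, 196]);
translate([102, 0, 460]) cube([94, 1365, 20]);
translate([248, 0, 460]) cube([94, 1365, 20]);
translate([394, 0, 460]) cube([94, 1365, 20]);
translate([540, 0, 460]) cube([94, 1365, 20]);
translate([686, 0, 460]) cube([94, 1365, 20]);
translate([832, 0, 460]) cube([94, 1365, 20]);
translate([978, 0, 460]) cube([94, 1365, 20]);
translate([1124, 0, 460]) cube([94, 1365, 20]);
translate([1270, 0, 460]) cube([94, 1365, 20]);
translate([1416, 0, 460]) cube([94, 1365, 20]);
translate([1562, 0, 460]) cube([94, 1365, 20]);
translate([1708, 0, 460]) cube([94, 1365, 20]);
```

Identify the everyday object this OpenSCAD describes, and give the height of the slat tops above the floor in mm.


A bed frame. The slat-top height is 480 mm.

Four posts, four rails, and a row of slats — a bed frame. Slats sit on the rails at z = 264 + 196 = 460; with slat thickness 20, the top is 480 mm.


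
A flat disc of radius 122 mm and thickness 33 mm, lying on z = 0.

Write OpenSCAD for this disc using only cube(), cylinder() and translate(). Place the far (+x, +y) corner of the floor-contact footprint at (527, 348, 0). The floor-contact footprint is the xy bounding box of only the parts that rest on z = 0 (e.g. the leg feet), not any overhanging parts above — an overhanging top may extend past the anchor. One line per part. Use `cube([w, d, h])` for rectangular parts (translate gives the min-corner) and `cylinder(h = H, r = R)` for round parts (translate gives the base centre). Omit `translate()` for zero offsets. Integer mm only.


translate([405, 226, 0]) cylinder(h = 33, r = 122);


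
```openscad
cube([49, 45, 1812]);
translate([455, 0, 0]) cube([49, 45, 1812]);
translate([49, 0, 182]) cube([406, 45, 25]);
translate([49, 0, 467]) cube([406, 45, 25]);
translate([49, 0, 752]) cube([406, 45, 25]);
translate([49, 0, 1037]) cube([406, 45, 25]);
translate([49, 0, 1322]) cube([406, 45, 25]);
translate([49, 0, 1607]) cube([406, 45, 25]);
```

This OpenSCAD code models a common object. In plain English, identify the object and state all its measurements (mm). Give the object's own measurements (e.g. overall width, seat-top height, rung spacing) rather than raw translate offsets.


A straight ladder. Two 49×45 mm vertical rails, 1812 mm tall, stand 504 mm apart (outside-to-outside) with their front faces coplanar on the −y side. 6 rungs, each 45 mm deep and 25 mm tall, span between the inner faces of the rails, front faces flush with the rails. The lowest rung's underside is at z = 182 mm and rungs are spaced 285 mm apart (underside to underside).


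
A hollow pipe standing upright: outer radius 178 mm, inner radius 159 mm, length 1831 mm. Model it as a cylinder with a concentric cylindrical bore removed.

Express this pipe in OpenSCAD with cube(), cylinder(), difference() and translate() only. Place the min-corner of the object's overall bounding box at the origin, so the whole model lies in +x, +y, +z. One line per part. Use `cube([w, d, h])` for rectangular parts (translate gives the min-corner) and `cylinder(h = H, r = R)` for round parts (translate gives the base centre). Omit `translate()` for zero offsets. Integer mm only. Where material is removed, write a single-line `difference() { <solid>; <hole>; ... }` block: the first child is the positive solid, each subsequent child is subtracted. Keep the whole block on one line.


difference() { translate([178, 178, 0]) cylinder(h = 1831, r = 178); translate([178, 178, 0]) cylinder(h = 1831, r = 159); }


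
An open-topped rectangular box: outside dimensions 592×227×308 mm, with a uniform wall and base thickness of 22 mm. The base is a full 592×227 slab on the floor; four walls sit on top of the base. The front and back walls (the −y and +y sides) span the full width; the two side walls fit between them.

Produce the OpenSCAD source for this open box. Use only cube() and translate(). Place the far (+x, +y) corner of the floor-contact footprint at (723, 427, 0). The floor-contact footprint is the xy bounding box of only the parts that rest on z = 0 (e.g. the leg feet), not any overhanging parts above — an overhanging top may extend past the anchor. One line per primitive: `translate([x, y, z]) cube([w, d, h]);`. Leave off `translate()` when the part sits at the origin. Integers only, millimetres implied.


translate([131, 200, 0]) cube([592, 227, 22]);
translate([131, 200, 22]) cube([592, 22, 286]);
translate([131, 405, 22]) cube([592, 22, 286]);
translate([131, 222, 22]) cube([22, 183, 286]);
translate([701, 222, 22]) cube([22, 183, 286]);


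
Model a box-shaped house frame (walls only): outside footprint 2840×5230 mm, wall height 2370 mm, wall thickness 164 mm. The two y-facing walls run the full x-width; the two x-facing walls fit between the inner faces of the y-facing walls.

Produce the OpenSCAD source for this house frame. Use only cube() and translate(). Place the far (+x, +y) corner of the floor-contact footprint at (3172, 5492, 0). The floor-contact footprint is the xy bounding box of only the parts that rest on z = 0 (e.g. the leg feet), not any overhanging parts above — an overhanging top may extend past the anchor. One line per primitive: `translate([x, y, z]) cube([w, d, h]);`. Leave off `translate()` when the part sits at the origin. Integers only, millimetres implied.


translate([332, 262, 0]) cube([2840, 164, 2370]);
translate([332, 5328, 0]) cube([2840, 164, 2370]);
translate([332, 426, 0]) cube([164, 4902, 2370]);
translate([3008, 426, 0]) cube([164, 4902, 2370]);


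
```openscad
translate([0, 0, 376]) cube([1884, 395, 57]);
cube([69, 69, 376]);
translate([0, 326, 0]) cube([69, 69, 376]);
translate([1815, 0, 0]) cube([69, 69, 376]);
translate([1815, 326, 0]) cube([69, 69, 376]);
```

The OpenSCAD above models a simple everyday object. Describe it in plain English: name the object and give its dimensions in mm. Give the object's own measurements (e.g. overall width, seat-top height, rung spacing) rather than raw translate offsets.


A long wooden bench with a 1884 mm (x) × 395 mm (y) seat, 57 mm thick, its top surface 433 mm above the floor. Four 69 mm square legs at the seat corners, flush with the edges, run from z = 0 to the seat underside.


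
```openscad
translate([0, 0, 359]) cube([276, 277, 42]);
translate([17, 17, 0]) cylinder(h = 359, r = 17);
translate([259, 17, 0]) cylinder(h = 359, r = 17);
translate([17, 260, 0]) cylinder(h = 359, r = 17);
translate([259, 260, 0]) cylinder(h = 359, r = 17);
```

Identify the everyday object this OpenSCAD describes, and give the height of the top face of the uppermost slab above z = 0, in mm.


A stool. The seat height is 401 mm.

A 276×277×42 slab at z = 359 on four corner cylinders — a stool. The seat top is 359 + 42 = 401 mm.


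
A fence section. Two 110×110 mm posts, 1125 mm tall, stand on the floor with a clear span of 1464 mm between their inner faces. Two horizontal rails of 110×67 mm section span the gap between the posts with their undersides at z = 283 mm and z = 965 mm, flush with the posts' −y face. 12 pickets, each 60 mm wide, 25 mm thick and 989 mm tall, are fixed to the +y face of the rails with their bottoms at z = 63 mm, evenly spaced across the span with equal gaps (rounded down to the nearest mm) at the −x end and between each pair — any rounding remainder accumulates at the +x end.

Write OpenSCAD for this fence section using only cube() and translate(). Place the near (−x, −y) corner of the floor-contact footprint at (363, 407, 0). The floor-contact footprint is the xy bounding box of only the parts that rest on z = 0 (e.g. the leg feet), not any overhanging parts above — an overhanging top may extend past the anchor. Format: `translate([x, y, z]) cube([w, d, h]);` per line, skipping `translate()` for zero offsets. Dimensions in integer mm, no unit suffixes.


translate([363, 407, 0]) cube([110, 110, 1125]);
translate([1937, 407, 0]) cube([110, 110, 1125]);
translate([473, 407, 283]) cube([1464, 110, 67]);
translate([473, 407, 965]) cube([1464, 110, 67]);
translate([530, 517, 63]) cube([60, 25, 989]);
translate([647, 517, 63]) cube([60, 25, 989]);
translate([764, 517, 63]) cube([60, 25, 989]);
translate([881, 517, 63]) cube([60, 25, 989]);
translate([998, 517, 63]) cube([60, 25, 989]);
translate([1115, 517, 63]) cube([60, 25, 989]);
translate([1232, 517, 63]) cube([60, 25, 989]);
translate([1349, 517, 63]) cube([60, 25, 989]);
translate([1466, 517, 63]) cube([60, 25, 989]);
translate([1583, 517, 63]) cube([60, 25, 989]);
translate([1700, 517, 63]) cube([60, 25, 989]);
translate([1817, 517, 63]) cube([60, 25, 989]);


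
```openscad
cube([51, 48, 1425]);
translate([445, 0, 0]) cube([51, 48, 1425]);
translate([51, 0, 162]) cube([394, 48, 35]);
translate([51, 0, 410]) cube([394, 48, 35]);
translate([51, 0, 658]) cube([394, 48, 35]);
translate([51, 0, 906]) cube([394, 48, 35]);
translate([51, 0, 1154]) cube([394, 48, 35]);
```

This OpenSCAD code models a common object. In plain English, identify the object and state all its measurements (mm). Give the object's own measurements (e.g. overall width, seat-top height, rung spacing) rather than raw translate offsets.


A straight ladder. Two 51×48 mm vertical rails, 1425 mm tall, stand 496 mm apart (outside-to-outside) with their front faces coplanar on the −y side. 5 rungs, each 48 mm deep and 35 mm tall, span between the inner faces of the rails, front faces flush with the rails. The lowest rung's underside is at z = 162 mm and rungs are spaced 248 mm apart (underside to underside).


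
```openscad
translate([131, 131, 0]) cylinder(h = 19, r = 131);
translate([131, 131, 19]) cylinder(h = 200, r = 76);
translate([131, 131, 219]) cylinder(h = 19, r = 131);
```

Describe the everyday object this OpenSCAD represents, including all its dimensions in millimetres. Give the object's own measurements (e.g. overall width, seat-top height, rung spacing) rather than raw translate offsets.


A spool: two coaxial disc flanges of radius 131 mm and thickness 19 mm, joined by a core cylinder of radius 76 mm and height 200 mm. The lower flange rests on z = 0 and the three cylinders share a vertical axis.


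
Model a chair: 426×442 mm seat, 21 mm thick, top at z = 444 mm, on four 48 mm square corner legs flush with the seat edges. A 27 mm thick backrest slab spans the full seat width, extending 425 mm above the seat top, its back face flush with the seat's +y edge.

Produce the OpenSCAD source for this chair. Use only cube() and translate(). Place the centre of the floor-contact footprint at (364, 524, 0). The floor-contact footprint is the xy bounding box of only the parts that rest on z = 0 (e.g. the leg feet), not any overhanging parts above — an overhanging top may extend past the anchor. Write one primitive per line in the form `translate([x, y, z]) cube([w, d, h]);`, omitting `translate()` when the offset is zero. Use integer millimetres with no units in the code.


translate([151, 303, 423]) cube([426, 442, 21]);
translate([151, 303, 0]) cube([48, 48, 423]);
translate([529, 303, 0]) cube([48, 48, 423]);
translate([151, 697, 0]) cube([48, 48, 423]);
translate([529, 697, 0]) cube([48, 48, 423]);
translate([151, 718, 444]) cube([426, 27, 425]);


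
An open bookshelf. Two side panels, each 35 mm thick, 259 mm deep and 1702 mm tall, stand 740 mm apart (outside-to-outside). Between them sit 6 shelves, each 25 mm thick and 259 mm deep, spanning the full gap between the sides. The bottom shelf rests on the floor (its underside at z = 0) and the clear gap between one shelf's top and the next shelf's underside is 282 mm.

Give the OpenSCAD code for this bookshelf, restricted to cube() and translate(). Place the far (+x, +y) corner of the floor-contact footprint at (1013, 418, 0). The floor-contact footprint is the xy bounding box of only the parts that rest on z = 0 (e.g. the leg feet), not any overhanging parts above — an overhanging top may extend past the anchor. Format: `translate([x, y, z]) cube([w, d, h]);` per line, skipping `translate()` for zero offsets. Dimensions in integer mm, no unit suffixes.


translate([273, 159, 0]) cube([35, 259, 1702]);
translate([978, 159, 0]) cube([35, 259, 1702]);
translate([308, 159, 0]) cube([670, 259, 25]);
translate([308, 159, 307]) cube([670, 259, 25]);
translate([308, 159, 614]) cube([670, 259, 25]);
translate([308, 159, 921]) cube([670, 259, 25]);
translate([308, 159, 1228]) cube([670, 259, 25]);
translate([308, 159, 1535]) cube([670, 259, 25]);


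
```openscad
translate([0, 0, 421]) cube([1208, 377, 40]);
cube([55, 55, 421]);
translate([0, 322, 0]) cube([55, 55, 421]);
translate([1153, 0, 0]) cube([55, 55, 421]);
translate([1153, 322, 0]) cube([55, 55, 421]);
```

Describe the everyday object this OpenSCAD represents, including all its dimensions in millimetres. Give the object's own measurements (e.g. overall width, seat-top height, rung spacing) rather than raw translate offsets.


A long wooden bench with a 1208 mm (x) × 377 mm (y) seat, 40 mm thick, its top surface 461 mm above the floor. Four 55 mm square legs at the seat corners, flush with the edges, run from z = 0 to the seat underside.


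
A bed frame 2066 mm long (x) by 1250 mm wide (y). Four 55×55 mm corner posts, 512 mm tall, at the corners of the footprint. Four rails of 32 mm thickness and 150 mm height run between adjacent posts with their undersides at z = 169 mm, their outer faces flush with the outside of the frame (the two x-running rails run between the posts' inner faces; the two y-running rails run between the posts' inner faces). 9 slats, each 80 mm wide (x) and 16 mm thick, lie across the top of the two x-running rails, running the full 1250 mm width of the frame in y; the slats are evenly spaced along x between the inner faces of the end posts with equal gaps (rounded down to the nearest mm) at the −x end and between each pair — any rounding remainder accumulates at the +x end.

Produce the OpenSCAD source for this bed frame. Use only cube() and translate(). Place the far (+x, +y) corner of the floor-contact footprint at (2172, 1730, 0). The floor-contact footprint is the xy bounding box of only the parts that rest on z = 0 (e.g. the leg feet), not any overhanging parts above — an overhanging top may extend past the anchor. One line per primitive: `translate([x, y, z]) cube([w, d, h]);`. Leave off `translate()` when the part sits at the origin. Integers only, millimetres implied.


translate([106, 480, 0]) cube([55, 55, 512]);
translate([106, 1675, 0]) cube([55, 55, 512]);
translate([2117, 480, 0]) cube([55, 55, 512]);
translate([2117, 1675, 0]) cube([55, 55, 512]);
translate([161, 480, 169]) cube([1956, 32, 150]);
translate([161, 1698, 169]) cube([1956, 32, 150]);
translate([106, 535, 169]) cube([32, 1140, 150]);
translate([2140, 535, 169]) cube([32, 1140, 150]);
translate([284, 480, 319]) cube([80, 1250, 16]);
translate([487, 480, 319]) cube([80, 1250, 16]);
translate([690, 480, 319]) cube([80, 1250, 16]);
translate([893, 480, 319]) cube([80, 1250, 16]);
translate([1096, 480, 319]) cube([80, 1250, 16]);
translate([1299, 480, 319]) cube([80, 1250, 16]);
translate([1502, 480, 319]) cube([80, 1250, 16]);
translate([1705, 480, 319]) cube([80, 1250, 16]);
translate([1908, 480, 319]) cube([80, 1250, 16]);


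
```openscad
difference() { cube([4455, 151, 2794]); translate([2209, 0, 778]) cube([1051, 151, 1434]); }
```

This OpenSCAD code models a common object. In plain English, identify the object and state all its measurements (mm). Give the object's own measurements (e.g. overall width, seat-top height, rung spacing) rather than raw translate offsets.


A wall 4455 mm long (x), 151 mm thick (y), 2794 mm tall, with a rectangular window opening cut through it. The opening is 1051 mm wide and 1434 mm tall; its sill is at z = 778 mm and its near (−x) edge is 2209 mm from the wall's −x end. The opening passes through the full wall thickness.


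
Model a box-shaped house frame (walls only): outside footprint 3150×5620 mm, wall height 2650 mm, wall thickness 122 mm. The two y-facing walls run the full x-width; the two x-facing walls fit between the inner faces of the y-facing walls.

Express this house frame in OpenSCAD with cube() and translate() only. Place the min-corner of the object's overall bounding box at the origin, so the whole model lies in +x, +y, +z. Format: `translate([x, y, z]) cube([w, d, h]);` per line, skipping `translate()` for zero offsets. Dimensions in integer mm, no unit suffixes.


cube([3150, 122, 2650]);
translate([0, 5498, 0]) cube([3150, 122, 2650]);
translate([0, 122, 0]) cube([122, 5376, 2650]);
translate([3028, 122, 0]) cube([122, 5376, 2650]);


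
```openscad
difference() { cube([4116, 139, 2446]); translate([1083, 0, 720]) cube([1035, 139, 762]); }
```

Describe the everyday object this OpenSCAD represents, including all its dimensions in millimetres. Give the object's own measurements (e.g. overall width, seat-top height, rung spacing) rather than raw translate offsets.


A wall 4116 mm long (x), 139 mm thick (y), 2446 mm tall, with a rectangular window opening cut through it. The opening is 1035 mm wide and 762 mm tall; its sill is at z = 720 mm and its near (−x) edge is 1083 mm from the wall's −x end. The opening passes through the full wall thickness.


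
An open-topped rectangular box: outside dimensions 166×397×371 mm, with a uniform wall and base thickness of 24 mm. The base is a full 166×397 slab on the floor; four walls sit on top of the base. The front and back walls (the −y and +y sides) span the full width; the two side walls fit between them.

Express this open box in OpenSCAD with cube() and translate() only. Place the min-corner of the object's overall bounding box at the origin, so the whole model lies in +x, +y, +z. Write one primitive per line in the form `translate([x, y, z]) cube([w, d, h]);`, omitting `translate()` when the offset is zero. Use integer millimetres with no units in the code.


cube([166, 397, 24]);
translate([0, 0, 24]) cube([166, 24, 347]);
translate([0, 373, 24]) cube([166, 24, 347]);
translate([0, 24, 24]) cube([24, 349, 347]);
translate([142, 24, 24]) cube([24, 349, 347]);


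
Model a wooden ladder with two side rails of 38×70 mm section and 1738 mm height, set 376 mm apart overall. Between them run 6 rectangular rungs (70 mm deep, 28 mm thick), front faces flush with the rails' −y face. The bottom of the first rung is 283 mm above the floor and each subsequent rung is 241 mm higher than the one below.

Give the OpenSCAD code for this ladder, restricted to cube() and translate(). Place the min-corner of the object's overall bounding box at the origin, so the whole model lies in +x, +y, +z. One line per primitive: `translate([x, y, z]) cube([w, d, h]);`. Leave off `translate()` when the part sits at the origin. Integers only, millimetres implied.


cube([38, 70, 1738]);
translate([338, 0, 0]) cube([38, 70, 1738]);
translate([38, 0, 283]) cube([300, 70, 28]);
translate([38, 0, 524]) cube([300, 70, 28]);
translate([38, 0, 765]) cube([300, 70, 28]);
translate([38, 0, 1006]) cube([300, 70, 28]);
translate([38, 0, 1247]) cube([300, 70, 28]);
translate([38, 0, 1488]) cube([300, 70, 28]);


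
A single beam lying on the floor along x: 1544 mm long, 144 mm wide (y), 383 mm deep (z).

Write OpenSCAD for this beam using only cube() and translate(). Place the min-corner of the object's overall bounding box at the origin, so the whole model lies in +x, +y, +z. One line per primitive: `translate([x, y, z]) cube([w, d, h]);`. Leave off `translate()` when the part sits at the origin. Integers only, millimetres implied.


cube([1544, 144, 383]);


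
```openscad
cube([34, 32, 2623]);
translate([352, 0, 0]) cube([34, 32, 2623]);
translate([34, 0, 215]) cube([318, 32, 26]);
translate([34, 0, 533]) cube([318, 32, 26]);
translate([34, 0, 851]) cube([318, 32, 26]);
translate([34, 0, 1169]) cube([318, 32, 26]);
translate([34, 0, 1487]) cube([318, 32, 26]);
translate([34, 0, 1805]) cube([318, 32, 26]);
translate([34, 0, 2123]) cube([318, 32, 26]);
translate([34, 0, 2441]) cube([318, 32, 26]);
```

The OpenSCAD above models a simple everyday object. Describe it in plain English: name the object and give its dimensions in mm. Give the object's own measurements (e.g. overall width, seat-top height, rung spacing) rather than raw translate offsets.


A straight ladder. Two 34×32 mm vertical rails, 2623 mm tall, stand 386 mm apart (outside-to-outside) with their front faces coplanar on the −y side. 8 rungs, each 32 mm deep and 26 mm tall, span between the inner faces of the rails, front faces flush with the rails. The lowest rung's underside is at z = 215 mm and rungs are spaced 318 mm apart (underside to underside).


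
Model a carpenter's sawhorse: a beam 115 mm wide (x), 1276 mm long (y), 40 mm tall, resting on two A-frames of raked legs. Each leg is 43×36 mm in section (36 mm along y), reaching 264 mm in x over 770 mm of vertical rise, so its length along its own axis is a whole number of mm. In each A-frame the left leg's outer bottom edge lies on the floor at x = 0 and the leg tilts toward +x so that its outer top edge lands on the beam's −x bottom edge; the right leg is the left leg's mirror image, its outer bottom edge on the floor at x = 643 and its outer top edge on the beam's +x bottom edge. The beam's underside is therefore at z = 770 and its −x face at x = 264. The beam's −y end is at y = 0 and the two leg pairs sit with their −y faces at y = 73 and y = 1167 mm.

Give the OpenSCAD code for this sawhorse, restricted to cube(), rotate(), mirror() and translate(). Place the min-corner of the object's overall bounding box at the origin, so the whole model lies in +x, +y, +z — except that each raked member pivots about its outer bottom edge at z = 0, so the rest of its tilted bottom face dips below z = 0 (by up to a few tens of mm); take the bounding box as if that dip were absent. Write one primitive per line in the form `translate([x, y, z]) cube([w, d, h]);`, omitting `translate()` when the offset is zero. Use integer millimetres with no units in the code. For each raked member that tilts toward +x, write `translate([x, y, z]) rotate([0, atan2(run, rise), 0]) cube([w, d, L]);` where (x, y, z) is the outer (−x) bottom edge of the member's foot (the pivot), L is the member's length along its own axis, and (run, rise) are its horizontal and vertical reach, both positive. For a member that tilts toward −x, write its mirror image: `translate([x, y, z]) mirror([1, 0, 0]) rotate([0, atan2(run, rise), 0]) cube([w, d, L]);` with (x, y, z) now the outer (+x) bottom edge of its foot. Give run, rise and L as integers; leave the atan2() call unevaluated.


// leg length = √(264² + 770²) = 814
// right-leg outer foot x = 2·264 + 115 = 643
// beam min-corner = (264, 0, 770)
translate([264, 0, 770]) cube([115, 1276, 40]);
translate([0, 73, 0]) rotate([0, atan2(264, 770), 0]) cube([43, 36, 814]);
translate([643, 73, 0]) mirror([1, 0, 0]) rotate([0, atan2(264, 770), 0]) cube([43, 36, 814]);
translate([0, 1167, 0]) rotate([0, atan2(264, 770), 0]) cube([43, 36, 814]);
translate([643, 1167, 0]) mirror([1, 0, 0]) rotate([0, atan2(264, 770), 0]) cube([43, 36, 814]);


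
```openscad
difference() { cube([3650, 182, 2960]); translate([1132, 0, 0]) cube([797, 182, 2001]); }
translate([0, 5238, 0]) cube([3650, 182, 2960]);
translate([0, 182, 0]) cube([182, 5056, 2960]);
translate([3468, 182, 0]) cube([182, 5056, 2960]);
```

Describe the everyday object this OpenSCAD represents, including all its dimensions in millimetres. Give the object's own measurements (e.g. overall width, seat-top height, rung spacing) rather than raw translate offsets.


A single room: four walls, each 2960 mm tall and 182 mm thick, enclosing an outside footprint 3650×5420 mm (x × y), no floor or roof. The front and back walls (−y and +y sides) run the full x-width; the side walls fit between their inner faces. A door opening 797 mm wide and 2001 mm tall is cut through the front wall from the floor up, its −x edge 1132 mm from the wall's −x end.


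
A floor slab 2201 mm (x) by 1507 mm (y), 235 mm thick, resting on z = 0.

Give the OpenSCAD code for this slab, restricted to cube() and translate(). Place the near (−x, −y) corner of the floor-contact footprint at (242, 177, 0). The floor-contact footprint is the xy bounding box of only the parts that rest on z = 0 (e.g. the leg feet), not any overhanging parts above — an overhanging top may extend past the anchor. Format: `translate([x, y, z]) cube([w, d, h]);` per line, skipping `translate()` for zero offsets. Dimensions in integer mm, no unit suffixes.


translate([242, 177, 0]) cube([2201, 1507, 235]);


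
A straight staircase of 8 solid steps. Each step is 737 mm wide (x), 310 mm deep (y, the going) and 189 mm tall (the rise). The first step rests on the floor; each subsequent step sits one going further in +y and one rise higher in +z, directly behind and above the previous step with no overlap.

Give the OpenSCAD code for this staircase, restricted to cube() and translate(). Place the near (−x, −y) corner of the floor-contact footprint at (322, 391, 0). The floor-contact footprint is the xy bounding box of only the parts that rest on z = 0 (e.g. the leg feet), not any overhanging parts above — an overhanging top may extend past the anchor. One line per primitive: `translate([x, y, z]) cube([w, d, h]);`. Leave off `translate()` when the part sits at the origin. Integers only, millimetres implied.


translate([322, 391, 0]) cube([737, 310, 189]);
translate([322, 701, 189]) cube([737, 310, 189]);
translate([322, 1011, 378]) cube([737, 310, 189]);
translate([322, 1321, 567]) cube([737, 310, 189]);
translate([322, 1631, 756]) cube([737, 310, 189]);
translate([322, 1941, 945]) cube([737, 310, 189]);
translate([322, 2251, 1134]) cube([737, 310, 189]);
translate([322, 2561, 1323]) cube([737, 310, 189]);


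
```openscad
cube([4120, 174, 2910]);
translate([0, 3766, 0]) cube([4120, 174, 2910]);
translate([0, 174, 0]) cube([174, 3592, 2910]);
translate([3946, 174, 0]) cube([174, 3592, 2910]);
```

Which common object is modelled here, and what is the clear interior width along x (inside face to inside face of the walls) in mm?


A house (or room) frame. The interior width is 3772 mm.

Four 2910 mm walls enclosing a rectangle with no floor or roof — a room or house frame. Outside width is 4120 mm and wall thickness is 174 mm, so the interior width is 4120 − 2 × 174 = 3772 mm.


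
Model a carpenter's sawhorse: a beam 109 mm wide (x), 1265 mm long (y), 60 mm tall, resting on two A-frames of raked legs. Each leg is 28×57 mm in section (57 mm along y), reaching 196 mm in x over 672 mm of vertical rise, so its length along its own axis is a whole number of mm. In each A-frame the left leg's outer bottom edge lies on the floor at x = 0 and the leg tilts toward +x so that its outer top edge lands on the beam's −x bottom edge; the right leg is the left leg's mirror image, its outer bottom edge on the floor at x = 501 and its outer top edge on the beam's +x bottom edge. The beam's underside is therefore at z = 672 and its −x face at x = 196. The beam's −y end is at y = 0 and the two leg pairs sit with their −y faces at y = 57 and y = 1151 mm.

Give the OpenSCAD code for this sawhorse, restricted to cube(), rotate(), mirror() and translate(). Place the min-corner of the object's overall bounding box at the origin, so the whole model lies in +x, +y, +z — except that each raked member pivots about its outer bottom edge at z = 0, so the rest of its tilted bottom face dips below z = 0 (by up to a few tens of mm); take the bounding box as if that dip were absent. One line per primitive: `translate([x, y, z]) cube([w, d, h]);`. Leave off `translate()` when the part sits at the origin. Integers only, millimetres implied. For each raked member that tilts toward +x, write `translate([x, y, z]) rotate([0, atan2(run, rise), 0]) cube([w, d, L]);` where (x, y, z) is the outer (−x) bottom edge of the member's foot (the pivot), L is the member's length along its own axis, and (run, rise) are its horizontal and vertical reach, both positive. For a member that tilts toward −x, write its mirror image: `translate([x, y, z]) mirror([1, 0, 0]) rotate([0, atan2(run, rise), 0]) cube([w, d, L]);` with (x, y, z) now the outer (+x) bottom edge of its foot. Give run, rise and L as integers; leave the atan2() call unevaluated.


translate([196, 0, 672]) cube([109, 1265, 60]);
translate([0, 57, 0]) rotate([0, atan2(196, 672), 0]) cube([28, 57, 700]);
translate([501, 57, 0]) mirror([1, 0, 0]) rotate([0, atan2(196, 672), 0]) cube([28, 57, 700]);
translate([0, 1151, 0]) rotate([0, atan2(196, 672), 0]) cube([28, 57, 700]);
translate([501, 1151, 0]) mirror([1, 0, 0]) rotate([0, atan2(196, 672), 0]) cube([28, 57, 700]);


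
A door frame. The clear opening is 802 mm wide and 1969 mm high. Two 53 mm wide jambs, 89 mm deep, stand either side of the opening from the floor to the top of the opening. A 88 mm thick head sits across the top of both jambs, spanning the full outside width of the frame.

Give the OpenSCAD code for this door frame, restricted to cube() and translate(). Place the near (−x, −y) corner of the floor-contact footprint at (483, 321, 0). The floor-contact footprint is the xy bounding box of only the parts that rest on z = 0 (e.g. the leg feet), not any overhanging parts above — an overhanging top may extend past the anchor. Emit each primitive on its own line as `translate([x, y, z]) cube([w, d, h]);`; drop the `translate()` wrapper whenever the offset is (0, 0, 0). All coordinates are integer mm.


translate([483, 321, 0]) cube([53, 89, 1969]);
translate([1338, 321, 0]) cube([53, 89, 1969]);
translate([483, 321, 1969]) cube([908, 89, 88]);
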